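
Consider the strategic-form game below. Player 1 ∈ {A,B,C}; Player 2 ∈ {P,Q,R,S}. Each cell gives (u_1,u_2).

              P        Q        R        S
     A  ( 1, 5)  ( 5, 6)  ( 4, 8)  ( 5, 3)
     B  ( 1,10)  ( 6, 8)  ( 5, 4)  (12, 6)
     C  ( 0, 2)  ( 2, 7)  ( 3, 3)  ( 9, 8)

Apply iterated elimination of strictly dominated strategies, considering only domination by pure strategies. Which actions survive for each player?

P1 drop C (B beats it: P:1>0 Q:6>2 R:5>3 S:12>9)
P2 drop S (P beats it: A:5>3 B:10>6)
P1→{A,B} P2→{P,Q,R}

Survivors P1:{A,B} P2:{P,Q,R}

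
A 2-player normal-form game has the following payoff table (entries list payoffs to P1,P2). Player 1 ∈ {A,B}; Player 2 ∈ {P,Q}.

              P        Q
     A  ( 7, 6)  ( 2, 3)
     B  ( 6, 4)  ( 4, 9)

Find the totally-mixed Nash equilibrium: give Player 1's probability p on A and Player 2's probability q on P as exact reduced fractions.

P1 indiff ⇒ q·7+(1-q)·2 = q·6+(1-q)·4 ⇒ q(1) = (1-q)(2) ⇒ q = 2/3
P2 indiff ⇒ p·6+(1-p)·4 = p·3+(1-p)·9 ⇒ p(3) = (1-p)(5) ⇒ p = 5/8

P1 mixes 5/8 on A; P2 mixes 2/3 on P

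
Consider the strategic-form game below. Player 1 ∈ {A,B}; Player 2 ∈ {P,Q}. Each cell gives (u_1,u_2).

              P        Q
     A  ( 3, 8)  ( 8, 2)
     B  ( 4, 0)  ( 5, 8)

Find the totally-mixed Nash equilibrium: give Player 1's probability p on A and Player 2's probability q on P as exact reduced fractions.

P1 indiff ⇒ q·3+(1-q)·8 = q·4+(1-q)·5 ⇒ q(-1) = (1-q)(-3) ⇒ q = 3/4
P2 indiff ⇒ p·8+(1-p)·0 = p·2+(1-p)·8 ⇒ p(6) = (1-p)(8) ⇒ p = 4/7

P1 mixes 4/7 on A; P2 mixes 3/4 on P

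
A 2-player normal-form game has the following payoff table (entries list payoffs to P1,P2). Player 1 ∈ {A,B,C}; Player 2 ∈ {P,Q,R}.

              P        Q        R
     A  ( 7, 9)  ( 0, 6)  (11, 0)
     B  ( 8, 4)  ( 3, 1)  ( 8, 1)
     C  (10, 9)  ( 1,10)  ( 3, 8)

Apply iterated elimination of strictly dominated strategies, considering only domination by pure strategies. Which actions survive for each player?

P2 drop R (P beats it: A:9>0 B:4>1 C:9>8)
P1 drop A (B beats it: P:8>7 Q:3>0)
P1→{B,C} P2→{P,Q}

IESDS → P1:{B,C} P2:{P,Q}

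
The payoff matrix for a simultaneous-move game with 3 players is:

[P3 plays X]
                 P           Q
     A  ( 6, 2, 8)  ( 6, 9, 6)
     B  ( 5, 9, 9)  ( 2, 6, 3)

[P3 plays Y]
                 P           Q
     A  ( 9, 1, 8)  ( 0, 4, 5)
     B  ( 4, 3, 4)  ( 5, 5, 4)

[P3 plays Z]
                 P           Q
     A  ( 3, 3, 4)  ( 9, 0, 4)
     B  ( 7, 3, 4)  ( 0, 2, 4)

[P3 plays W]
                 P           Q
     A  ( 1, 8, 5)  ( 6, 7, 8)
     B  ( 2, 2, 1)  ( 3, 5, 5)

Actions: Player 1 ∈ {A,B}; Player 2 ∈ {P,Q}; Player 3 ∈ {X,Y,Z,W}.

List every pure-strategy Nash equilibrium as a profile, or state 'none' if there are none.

(A,P,X): not NE [P2→Q gives 9>2]
(A,P,Y): not NE [P2→Q gives 4>1]
(A,P,Z): not NE [P1→B gives 7>3; P3→Y gives 8>4]
(A,P,W): not NE [P1→B gives 2>1; P3→Y gives 8>5]
(A,Q,X): not NE [P3→W gives 8>6]
(A,Q,Y): not NE [P1→B gives 5>0; P3→W gives 8>5]
(A,Q,Z): not NE [P2→P gives 3>0; P3→W gives 8>4]
(A,Q,W): not NE [P2→P gives 8>7]
(B,P,X): not NE [P1→A gives 6>5]
(B,P,Y): not NE [P1→A gives 9>4; P2→Q gives 5>3; P3→X gives 9>4]
(B,P,Z): not NE [P3→X gives 9>4]
(B,P,W): not NE [P2→Q gives 5>2; P3→X gives 9>1]
(B,Q,X): not NE [P1→A gives 6>2; P2→P gives 9>6; P3→W gives 5>3]
(B,Q,Y): not NE [P3→W gives 5>4]
(B,Q,Z): not NE [P1→A gives 9>0; P2→P gives 3>2; P3→W gives 5>4]
(B,Q,W): not NE [P1→A gives 6>3]

PSNE: ∅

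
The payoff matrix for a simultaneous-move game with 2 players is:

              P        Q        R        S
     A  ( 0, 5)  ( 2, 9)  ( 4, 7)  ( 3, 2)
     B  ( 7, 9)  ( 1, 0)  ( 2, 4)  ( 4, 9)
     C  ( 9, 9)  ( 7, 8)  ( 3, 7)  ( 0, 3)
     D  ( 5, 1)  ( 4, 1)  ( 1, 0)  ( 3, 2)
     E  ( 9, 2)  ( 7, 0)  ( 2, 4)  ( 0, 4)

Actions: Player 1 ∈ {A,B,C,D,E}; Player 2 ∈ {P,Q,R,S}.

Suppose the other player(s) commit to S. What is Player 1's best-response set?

P1 best: {B}

u_1(A vs S) = 3
u_1(B vs S) = 4
u_1(C vs S) = 0
u_1(D vs S) = 3
u_1(E vs S) = 0
max payoff 4 at {B}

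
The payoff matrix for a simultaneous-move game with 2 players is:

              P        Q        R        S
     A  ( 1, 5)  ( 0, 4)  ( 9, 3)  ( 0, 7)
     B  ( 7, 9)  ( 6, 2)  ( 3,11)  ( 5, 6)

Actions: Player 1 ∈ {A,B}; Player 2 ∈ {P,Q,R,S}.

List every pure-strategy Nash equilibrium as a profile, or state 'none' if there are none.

(A,P): not NE [P1→B gives 7>1; P2→S gives 7>5]
(A,Q): not NE [P1→B gives 6>0; P2→S gives 7>4]
(A,R): not NE [P2→S gives 7>3]
(A,S): not NE [P1→B gives 5>0]
(B,P): not NE [P2→R gives 11>9]
(B,Q): not NE [P2→R gives 11>2]
(B,R): not NE [P1→A gives 9>3]
(B,S): not NE [P2→R gives 11>6]

PSNE: ∅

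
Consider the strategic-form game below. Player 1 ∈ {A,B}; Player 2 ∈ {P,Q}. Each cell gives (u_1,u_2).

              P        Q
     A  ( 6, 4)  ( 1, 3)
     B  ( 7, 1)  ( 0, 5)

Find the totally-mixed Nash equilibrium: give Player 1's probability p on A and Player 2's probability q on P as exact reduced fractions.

P1 indiff ⇒ q·6+(1-q)·1 = q·7+(1-q)·0 ⇒ q(-1) = (1-q)(-1) ⇒ q = 1/2
P2 indiff ⇒ p·4+(1-p)·1 = p·3+(1-p)·5 ⇒ p(1) = (1-p)(4) ⇒ p = 4/5

p=4/5, q=1/2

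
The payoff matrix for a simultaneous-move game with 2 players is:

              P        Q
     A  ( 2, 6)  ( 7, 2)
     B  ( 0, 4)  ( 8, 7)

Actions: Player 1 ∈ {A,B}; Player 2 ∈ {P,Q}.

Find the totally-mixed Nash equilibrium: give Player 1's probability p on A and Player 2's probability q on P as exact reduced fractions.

P1 mixes 3/7 on A; P2 mixes 1/3 on P

P1 indiff ⇒ q·2+(1-q)·7 = q·0+(1-q)·8 ⇒ q(2) = (1-q)(1) ⇒ q = 1/3
P2 indiff ⇒ p·6+(1-p)·4 = p·2+(1-p)·7 ⇒ p(4) = (1-p)(3) ⇒ p = 3/7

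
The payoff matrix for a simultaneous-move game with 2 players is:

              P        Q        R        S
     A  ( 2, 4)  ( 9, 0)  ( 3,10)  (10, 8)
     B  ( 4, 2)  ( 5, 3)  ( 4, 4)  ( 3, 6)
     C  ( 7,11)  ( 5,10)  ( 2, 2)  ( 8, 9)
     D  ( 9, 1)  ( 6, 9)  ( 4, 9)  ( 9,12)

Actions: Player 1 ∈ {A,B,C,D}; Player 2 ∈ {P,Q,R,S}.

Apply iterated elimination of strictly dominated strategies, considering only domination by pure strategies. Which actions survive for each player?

P1 drop C (D beats it: P:9>7 Q:6>5 R:4>2 S:9>8)
P2 drop P (R beats it: A:10>4 B:4>2 D:9>1)
P2 drop Q (S beats it: A:8>0 B:6>3 D:12>9)
P1→{A,B,D} P2→{R,S}

IESDS → P1:{A,B,D} P2:{R,S}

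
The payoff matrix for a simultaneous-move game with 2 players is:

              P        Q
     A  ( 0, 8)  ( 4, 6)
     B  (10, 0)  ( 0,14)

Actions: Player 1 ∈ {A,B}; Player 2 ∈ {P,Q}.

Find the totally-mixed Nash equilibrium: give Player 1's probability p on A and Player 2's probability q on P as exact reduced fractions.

(p,q) = (7/8, 2/7)

P1 indiff ⇒ q·0+(1-q)·4 = q·10+(1-q)·0 ⇒ q(-10) = (1-q)(-4) ⇒ q = 2/7
P2 indiff ⇒ p·8+(1-p)·0 = p·6+(1-p)·14 ⇒ p(2) = (1-p)(14) ⇒ p = 7/8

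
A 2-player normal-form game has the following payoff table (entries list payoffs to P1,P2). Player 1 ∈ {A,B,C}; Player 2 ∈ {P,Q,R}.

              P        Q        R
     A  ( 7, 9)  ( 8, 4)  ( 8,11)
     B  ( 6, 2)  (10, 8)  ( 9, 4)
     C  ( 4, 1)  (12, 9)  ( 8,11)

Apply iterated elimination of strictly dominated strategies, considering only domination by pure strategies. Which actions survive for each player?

Survivors P1:{B,C} P2:{Q,R}

P2 drop P (R beats it: A:11>9 B:4>2 C:11>1)
P1 drop A (B beats it: Q:10>8 R:9>8)
P1→{B,C} P2→{Q,R}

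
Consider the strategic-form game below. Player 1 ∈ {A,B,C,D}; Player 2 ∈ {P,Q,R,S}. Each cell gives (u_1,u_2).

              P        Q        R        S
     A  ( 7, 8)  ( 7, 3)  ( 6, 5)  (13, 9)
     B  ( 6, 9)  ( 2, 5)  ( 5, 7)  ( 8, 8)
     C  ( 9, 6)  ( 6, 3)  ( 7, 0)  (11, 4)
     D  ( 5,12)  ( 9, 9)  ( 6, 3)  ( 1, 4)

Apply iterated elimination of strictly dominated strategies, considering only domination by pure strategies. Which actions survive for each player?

Remaining: P1:{A,C} P2:{P,S}

P1 drop B (A beats it: P:7>6 Q:7>2 R:6>5 S:13>8)
P2 drop Q (P beats it: A:8>3 C:6>3 D:12>9)
P1 drop D (C beats it: P:9>5 R:7>6 S:11>1)
P2 drop R (P beats it: A:8>5 C:6>0)
P1→{A,C} P2→{P,S}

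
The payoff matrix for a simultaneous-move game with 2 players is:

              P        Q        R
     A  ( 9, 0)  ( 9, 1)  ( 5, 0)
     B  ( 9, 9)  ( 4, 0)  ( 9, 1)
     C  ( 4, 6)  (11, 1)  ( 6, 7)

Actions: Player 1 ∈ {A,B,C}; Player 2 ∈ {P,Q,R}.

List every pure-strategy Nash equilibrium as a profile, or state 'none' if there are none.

PSNE = {(B,P)}

(A,P): not NE [P2→Q gives 1>0]
(A,Q): not NE [P1→C gives 11>9]
(A,R): not NE [P1→B gives 9>5; P2→Q gives 1>0]
(B,P): NE
(B,Q): not NE [P1→C gives 11>4; P2→P gives 9>0]
(B,R): not NE [P2→P gives 9>1]
(C,P): not NE [P1→B gives 9>4; P2→R gives 7>6]
(C,Q): not NE [P2→R gives 7>1]
(C,R): not NE [P1→B gives 9>6]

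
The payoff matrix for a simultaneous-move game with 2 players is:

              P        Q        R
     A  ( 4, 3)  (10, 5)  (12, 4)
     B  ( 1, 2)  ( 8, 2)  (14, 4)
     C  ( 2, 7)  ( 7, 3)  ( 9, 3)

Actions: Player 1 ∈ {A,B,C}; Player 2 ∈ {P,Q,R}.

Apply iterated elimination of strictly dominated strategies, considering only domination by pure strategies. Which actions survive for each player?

Remaining: P1:{A,B} P2:{Q,R}

P1 drop C (A beats it: P:4>2 Q:10>7 R:12>9)
P2 drop P (R beats it: A:4>3 B:4>2)
P1→{A,B} P2→{Q,R}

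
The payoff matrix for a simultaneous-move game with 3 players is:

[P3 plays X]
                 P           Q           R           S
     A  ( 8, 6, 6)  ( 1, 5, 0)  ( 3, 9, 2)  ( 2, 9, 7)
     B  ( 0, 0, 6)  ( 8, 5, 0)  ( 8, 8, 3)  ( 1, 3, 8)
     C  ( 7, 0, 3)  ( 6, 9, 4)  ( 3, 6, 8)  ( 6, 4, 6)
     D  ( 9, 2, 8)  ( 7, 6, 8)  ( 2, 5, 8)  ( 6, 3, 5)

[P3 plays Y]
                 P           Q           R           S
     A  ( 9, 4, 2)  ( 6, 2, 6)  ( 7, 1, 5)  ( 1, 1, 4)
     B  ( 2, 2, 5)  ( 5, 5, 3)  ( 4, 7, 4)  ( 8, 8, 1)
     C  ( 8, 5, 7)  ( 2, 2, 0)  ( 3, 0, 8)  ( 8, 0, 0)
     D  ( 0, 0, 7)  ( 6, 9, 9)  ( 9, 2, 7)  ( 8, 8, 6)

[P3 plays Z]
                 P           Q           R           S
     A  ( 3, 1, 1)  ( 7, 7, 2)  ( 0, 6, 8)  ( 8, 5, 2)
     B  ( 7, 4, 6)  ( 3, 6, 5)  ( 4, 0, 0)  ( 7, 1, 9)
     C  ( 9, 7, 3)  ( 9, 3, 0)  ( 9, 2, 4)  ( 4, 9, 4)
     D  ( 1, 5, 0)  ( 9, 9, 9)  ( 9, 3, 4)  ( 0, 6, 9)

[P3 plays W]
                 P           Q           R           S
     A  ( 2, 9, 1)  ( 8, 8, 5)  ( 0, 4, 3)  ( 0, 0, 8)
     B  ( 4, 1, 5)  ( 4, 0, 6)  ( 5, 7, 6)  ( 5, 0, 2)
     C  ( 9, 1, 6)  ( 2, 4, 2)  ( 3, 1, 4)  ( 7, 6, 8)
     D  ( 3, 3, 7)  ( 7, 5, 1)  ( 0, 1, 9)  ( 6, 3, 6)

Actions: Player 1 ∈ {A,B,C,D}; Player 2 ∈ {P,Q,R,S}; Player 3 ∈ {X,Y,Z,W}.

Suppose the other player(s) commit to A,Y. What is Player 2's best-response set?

P2 best: {P}

u_2(P vs A,Y) = 4
u_2(Q vs A,Y) = 2
u_2(R vs A,Y) = 1
u_2(S vs A,Y) = 1
max payoff 4 at {P}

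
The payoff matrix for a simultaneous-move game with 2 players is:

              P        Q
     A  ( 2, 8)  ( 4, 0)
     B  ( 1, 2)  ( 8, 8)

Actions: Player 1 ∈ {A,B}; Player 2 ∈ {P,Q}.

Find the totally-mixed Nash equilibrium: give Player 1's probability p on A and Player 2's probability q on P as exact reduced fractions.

(p,q) = (3/7, 4/5)

P1 indiff ⇒ q·2+(1-q)·4 = q·1+(1-q)·8 ⇒ q(1) = (1-q)(4) ⇒ q = 4/5
P2 indiff ⇒ p·8+(1-p)·2 = p·0+(1-p)·8 ⇒ p(8) = (1-p)(6) ⇒ p = 3/7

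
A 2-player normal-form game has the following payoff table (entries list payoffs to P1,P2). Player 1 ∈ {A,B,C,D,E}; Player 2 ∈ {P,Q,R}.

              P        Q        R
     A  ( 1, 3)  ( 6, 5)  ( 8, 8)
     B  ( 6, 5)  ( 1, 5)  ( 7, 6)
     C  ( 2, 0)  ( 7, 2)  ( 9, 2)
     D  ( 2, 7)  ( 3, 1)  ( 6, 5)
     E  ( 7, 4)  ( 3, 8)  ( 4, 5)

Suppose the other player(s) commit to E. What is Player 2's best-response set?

u_2(P vs E) = 4
u_2(Q vs E) = 8
u_2(R vs E) = 5
max payoff 8 at {Q}

P2 best: {Q}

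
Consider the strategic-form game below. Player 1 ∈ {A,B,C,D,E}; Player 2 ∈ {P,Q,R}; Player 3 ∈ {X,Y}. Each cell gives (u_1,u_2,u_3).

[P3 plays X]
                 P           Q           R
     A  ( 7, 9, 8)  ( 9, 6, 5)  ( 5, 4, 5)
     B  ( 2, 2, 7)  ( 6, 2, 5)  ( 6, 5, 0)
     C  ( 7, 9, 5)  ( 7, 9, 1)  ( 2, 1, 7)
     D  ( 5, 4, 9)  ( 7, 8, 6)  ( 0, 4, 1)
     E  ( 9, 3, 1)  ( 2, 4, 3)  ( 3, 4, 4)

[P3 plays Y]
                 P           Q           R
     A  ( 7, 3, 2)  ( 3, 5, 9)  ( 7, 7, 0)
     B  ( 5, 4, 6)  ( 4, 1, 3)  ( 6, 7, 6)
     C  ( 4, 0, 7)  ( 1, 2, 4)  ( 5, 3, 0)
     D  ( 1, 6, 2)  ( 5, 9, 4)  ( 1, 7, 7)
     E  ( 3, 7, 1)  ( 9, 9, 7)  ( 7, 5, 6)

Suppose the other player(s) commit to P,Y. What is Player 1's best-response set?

argmax u_1 = {A}

u_1(A vs P,Y) = 7
u_1(B vs P,Y) = 5
u_1(C vs P,Y) = 4
u_1(D vs P,Y) = 1
u_1(E vs P,Y) = 3
max payoff 7 at {A}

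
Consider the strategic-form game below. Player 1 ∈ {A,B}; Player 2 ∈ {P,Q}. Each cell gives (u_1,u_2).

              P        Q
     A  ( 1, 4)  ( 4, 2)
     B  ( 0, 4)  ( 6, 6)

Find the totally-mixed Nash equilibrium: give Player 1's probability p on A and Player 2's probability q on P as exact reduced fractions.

P1 indiff ⇒ q·1+(1-q)·4 = q·0+(1-q)·6 ⇒ q(1) = (1-q)(2) ⇒ q = 2/3
P2 indiff ⇒ p·4+(1-p)·4 = p·2+(1-p)·6 ⇒ p(2) = (1-p)(2) ⇒ p = 1/2

p=1/2, q=2/3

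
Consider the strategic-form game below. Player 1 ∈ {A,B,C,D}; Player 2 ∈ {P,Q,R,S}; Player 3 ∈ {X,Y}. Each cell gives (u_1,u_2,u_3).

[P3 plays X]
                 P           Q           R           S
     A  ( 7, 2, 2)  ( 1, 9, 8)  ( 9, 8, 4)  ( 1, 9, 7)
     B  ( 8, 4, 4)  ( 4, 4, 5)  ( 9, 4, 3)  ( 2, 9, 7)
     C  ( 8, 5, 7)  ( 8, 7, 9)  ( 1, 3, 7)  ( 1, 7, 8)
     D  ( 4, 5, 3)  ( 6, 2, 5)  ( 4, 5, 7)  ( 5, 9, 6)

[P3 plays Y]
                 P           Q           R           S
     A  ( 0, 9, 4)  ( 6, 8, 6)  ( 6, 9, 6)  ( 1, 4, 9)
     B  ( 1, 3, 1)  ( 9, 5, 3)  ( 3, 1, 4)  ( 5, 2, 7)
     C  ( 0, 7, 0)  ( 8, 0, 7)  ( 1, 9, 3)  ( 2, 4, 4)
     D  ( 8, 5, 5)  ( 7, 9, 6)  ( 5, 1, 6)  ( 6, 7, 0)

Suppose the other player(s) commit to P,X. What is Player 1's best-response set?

P1 best: {B,C}

u_1(A vs P,X) = 7
u_1(B vs P,X) = 8
u_1(C vs P,X) = 8
u_1(D vs P,X) = 4
max payoff 8 at {B,C}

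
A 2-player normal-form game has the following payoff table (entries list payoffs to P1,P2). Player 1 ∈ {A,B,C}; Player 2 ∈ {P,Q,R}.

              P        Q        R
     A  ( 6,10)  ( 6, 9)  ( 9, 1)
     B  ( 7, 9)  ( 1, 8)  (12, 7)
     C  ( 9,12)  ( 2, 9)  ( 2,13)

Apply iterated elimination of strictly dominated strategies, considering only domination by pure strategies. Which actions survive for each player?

Remaining: P1:{B,C} P2:{P,R}

P2 drop Q (P beats it: A:10>9 B:9>8 C:12>9)
P1 drop A (B beats it: P:7>6 R:12>9)
P1→{B,C} P2→{P,R}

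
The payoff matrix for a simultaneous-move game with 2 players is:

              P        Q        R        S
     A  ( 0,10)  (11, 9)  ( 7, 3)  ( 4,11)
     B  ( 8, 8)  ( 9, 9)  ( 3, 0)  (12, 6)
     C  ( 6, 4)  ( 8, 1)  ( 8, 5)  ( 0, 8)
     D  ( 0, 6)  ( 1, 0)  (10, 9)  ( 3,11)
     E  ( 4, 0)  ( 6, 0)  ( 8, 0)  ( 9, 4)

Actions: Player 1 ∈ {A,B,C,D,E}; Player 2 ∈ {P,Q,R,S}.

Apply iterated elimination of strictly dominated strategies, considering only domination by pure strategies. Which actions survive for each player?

Survivors P1:{A,B} P2:{P,Q,S}

P2 drop R (S beats it: A:11>3 B:6>0 C:8>5 D:11>9 E:4>0)
P1 drop C (B beats it: P:8>6 Q:9>8 S:12>0)
P1 drop D (B beats it: P:8>0 Q:9>1 S:12>3)
P1 drop E (B beats it: P:8>4 Q:9>6 S:12>9)
P1→{A,B} P2→{P,Q,S}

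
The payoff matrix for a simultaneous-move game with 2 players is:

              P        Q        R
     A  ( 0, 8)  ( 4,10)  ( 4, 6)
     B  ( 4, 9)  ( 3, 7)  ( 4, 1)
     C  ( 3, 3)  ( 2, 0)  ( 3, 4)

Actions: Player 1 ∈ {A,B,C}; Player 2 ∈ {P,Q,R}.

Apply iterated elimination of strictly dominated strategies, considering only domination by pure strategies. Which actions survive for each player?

P1 drop C (B beats it: P:4>3 Q:3>2 R:4>3)
P2 drop R (P beats it: A:8>6 B:9>1)
P1→{A,B} P2→{P,Q}

Survivors P1:{A,B} P2:{P,Q}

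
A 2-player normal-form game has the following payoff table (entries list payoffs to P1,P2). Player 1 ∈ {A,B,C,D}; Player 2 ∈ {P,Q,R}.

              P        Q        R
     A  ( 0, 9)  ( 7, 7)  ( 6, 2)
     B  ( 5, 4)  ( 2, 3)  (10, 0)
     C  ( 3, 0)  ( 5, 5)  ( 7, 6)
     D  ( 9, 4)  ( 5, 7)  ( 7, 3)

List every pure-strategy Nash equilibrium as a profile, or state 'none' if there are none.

(A,P): not NE [P1→D gives 9>0]
(A,Q): not NE [P2→P gives 9>7]
(A,R): not NE [P1→B gives 10>6; P2→P gives 9>2]
(B,P): not NE [P1→D gives 9>5]
(B,Q): not NE [P1→A gives 7>2; P2→P gives 4>3]
(B,R): not NE [P2→P gives 4>0]
(C,P): not NE [P1→D gives 9>3; P2→R gives 6>0]
(C,Q): not NE [P1→A gives 7>5; P2→R gives 6>5]
(C,R): not NE [P1→B gives 10>7]
(D,P): not NE [P2→Q gives 7>4]
(D,Q): not NE [P1→A gives 7>5]
(D,R): not NE [P1→B gives 10>7; P2→Q gives 7>3]

No pure NE.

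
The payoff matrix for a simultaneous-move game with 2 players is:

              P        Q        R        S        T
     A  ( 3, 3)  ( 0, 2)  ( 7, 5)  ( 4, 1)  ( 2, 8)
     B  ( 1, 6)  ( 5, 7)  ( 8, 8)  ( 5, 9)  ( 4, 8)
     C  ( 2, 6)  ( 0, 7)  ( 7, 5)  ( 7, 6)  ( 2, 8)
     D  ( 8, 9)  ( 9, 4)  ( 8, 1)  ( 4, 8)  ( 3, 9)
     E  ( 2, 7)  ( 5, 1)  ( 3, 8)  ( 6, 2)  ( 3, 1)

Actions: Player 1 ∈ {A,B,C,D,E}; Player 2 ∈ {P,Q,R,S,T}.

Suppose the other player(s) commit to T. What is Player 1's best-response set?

P1 best: {B}

u_1(A vs T) = 2
u_1(B vs T) = 4
u_1(C vs T) = 2
u_1(D vs T) = 3
u_1(E vs T) = 3
max payoff 4 at {B}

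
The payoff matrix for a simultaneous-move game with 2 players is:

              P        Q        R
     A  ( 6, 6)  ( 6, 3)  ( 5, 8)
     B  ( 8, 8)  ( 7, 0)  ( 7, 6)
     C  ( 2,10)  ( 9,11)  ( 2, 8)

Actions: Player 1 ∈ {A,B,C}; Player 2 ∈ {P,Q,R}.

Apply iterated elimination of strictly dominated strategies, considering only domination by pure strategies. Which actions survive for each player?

IESDS → P1:{B,C} P2:{P,Q}

P1 drop A (B beats it: P:8>6 Q:7>6 R:7>5)
P2 drop R (P beats it: B:8>6 C:10>8)
P1→{B,C} P2→{P,Q}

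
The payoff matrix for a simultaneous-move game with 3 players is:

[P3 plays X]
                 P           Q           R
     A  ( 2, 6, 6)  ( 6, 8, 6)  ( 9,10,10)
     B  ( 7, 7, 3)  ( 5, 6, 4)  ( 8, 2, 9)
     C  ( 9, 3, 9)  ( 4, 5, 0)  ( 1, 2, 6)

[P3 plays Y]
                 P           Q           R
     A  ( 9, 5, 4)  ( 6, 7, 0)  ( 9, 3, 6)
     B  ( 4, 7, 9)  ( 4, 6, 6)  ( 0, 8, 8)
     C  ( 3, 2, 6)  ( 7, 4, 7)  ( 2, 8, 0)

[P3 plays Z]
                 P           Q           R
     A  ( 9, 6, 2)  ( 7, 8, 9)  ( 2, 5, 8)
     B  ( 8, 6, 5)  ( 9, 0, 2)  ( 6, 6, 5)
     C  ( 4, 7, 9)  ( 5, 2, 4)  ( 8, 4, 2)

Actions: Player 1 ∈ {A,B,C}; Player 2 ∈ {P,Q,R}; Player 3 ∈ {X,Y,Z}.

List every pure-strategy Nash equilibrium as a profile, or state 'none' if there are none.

Nash profiles: (A,R,X)

(A,P,X): not NE [P1→C gives 9>2; P2→R gives 10>6]
(A,P,Y): not NE [P2→Q gives 7>5; P3→X gives 6>4]
(A,P,Z): not NE [P2→Q gives 8>6; P3→X gives 6>2]
(A,Q,X): not NE [P2→R gives 10>8; P3→Z gives 9>6]
(A,Q,Y): not NE [P1→C gives 7>6; P3→Z gives 9>0]
(A,Q,Z): not NE [P1→B gives 9>7]
(A,R,X): NE
(A,R,Y): not NE [P2→Q gives 7>3; P3→X gives 10>6]
(A,R,Z): not NE [P1→C gives 8>2; P2→Q gives 8>5; P3→X gives 10>8]
(B,P,X): not NE [P1→C gives 9>7; P3→Y gives 9>3]
(B,P,Y): not NE [P1→A gives 9>4; P2→R gives 8>7]
(B,P,Z): not NE [P1→A gives 9>8; P3→Y gives 9>5]
(B,Q,X): not NE [P1→A gives 6>5; P2→P gives 7>6; P3→Y gives 6>4]
(B,Q,Y): not NE [P1→C gives 7>4; P2→R gives 8>6]
(B,Q,Z): not NE [P2→R gives 6>0; P3→Y gives 6>2]
(B,R,X): not NE [P1→A gives 9>8; P2→P gives 7>2]
(B,R,Y): not NE [P1→A gives 9>0; P3→X gives 9>8]
(B,R,Z): not NE [P1→C gives 8>6; P3→X gives 9>5]
(C,P,X): not NE [P2→Q gives 5>3]
(C,P,Y): not NE [P1→A gives 9>3; P2→R gives 8>2; P3→Z gives 9>6]
(C,P,Z): not NE [P1→A gives 9>4]
(C,Q,X): not NE [P1→A gives 6>4; P3→Y gives 7>0]
(C,Q,Y): not NE [P2→R gives 8>4]
(C,Q,Z): not NE [P1→B gives 9>5; P2→P gives 7>2; P3→Y gives 7>4]
(C,R,X): not NE [P1→A gives 9>1; P2→Q gives 5>2]
(C,R,Y): not NE [P1→A gives 9>2; P3→X gives 6>0]
(C,R,Z): not NE [P2→P gives 7>4; P3→X gives 6>2]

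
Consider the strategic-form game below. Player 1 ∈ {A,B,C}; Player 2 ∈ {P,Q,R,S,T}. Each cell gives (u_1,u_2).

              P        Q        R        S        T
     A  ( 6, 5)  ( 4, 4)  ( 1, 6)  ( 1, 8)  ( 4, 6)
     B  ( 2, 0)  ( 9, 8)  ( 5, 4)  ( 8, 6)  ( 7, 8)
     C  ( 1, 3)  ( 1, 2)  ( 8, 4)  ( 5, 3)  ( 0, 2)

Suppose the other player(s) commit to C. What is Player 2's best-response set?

u_2(P vs C) = 3
u_2(Q vs C) = 2
u_2(R vs C) = 4
u_2(S vs C) = 3
u_2(T vs C) = 2
max payoff 4 at {R}

P2 best: {R}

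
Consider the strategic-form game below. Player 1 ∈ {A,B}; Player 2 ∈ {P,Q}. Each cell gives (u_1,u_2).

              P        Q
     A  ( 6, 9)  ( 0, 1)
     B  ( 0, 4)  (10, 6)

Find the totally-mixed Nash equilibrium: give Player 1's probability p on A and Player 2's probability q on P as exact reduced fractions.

P1 indiff ⇒ q·6+(1-q)·0 = q·0+(1-q)·10 ⇒ q(6) = (1-q)(10) ⇒ q = 5/8
P2 indiff ⇒ p·9+(1-p)·4 = p·1+(1-p)·6 ⇒ p(8) = (1-p)(2) ⇒ p = 1/5

P1 mixes 1/5 on A; P2 mixes 5/8 on P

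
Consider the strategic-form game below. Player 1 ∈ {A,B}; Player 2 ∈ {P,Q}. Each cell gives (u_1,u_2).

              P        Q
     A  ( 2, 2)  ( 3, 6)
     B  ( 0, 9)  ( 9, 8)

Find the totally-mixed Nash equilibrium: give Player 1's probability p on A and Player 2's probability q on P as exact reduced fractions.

P1 mixes 1/5 on A; P2 mixes 3/4 on P

P1 indiff ⇒ q·2+(1-q)·3 = q·0+(1-q)·9 ⇒ q(2) = (1-q)(6) ⇒ q = 3/4
P2 indiff ⇒ p·2+(1-p)·9 = p·6+(1-p)·8 ⇒ p(-4) = (1-p)(-1) ⇒ p = 1/5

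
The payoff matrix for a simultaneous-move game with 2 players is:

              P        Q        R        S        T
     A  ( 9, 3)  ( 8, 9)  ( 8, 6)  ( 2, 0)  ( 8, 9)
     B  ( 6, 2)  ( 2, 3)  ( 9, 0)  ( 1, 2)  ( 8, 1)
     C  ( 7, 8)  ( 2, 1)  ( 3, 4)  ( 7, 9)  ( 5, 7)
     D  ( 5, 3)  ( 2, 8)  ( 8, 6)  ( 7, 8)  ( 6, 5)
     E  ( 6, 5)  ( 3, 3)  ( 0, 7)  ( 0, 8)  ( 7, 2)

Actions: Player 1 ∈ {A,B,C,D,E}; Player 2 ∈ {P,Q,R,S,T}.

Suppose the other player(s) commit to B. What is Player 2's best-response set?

BR_2 = {Q}

u_2(P vs B) = 2
u_2(Q vs B) = 3
u_2(R vs B) = 0
u_2(S vs B) = 2
u_2(T vs B) = 1
max payoff 3 at {Q}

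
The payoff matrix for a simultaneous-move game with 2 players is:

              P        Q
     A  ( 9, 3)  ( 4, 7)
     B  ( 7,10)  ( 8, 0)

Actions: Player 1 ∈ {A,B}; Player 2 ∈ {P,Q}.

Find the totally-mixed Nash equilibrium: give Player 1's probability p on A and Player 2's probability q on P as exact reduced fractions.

p=5/7, q=2/3

P1 indiff ⇒ q·9+(1-q)·4 = q·7+(1-q)·8 ⇒ q(2) = (1-q)(4) ⇒ q = 2/3
P2 indiff ⇒ p·3+(1-p)·10 = p·7+(1-p)·0 ⇒ p(-4) = (1-p)(-10) ⇒ p = 5/7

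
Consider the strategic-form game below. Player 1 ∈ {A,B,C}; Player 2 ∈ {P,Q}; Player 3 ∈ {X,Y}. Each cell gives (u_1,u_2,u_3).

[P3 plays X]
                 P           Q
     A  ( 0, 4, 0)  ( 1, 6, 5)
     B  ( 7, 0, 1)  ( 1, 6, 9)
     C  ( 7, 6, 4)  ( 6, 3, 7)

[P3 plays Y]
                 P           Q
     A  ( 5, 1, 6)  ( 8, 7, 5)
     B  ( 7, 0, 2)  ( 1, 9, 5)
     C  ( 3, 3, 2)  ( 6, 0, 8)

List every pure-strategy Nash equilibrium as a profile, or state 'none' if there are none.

PSNE = {(A,Q,Y), (C,P,X)}

(A,P,X): not NE [P1→C gives 7>0; P2→Q gives 6>4; P3→Y gives 6>0]
(A,P,Y): not NE [P1→B gives 7>5; P2→Q gives 7>1]
(A,Q,X): not NE [P1→C gives 6>1]
(A,Q,Y): NE
(B,P,X): not NE [P2→Q gives 6>0; P3→Y gives 2>1]
(B,P,Y): not NE [P2→Q gives 9>0]
(B,Q,X): not NE [P1→C gives 6>1]
(B,Q,Y): not NE [P1→A gives 8>1; P3→X gives 9>5]
(C,P,X): NE
(C,P,Y): not NE [P1→B gives 7>3; P3→X gives 4>2]
(C,Q,X): not NE [P2→P gives 6>3; P3→Y gives 8>7]
(C,Q,Y): not NE [P1→A gives 8>6; P2→P gives 3>0]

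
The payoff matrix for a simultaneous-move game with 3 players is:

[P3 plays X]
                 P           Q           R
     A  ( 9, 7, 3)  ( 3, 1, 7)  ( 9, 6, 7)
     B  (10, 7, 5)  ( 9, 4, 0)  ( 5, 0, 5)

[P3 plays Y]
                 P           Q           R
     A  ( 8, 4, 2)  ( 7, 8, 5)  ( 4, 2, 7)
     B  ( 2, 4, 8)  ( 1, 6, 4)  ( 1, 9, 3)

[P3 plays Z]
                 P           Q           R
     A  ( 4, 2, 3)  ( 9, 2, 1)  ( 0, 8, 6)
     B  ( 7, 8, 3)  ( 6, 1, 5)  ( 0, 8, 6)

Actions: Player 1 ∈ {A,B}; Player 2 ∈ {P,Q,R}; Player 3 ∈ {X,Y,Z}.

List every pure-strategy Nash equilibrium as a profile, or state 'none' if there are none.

PSNE = {(B,R,Z)}

(A,P,X): not NE [P1→B gives 10>9]
(A,P,Y): not NE [P2→Q gives 8>4; P3→Z gives 3>2]
(A,P,Z): not NE [P1→B gives 7>4; P2→R gives 8>2]
(A,Q,X): not NE [P1→B gives 9>3; P2→P gives 7>1]
(A,Q,Y): not NE [P3→X gives 7>5]
(A,Q,Z): not NE [P2→R gives 8>2; P3→X gives 7>1]
(A,R,X): not NE [P2→P gives 7>6]
(A,R,Y): not NE [P2→Q gives 8>2]
(A,R,Z): not NE [P3→Y gives 7>6]
(B,P,X): not NE [P3→Y gives 8>5]
(B,P,Y): not NE [P1→A gives 8>2; P2→R gives 9>4]
(B,P,Z): not NE [P3→Y gives 8>3]
(B,Q,X): not NE [P2→P gives 7>4; P3→Z gives 5>0]
(B,Q,Y): not NE [P1→A gives 7>1; P2→R gives 9>6; P3→Z gives 5>4]
(B,Q,Z): not NE [P1→A gives 9>6; P2→R gives 8>1]
(B,R,X): not NE [P1→A gives 9>5; P2→P gives 7>0; P3→Z gives 6>5]
(B,R,Y): not NE [P1→A gives 4>1; P3→Z gives 6>3]
(B,R,Z): NE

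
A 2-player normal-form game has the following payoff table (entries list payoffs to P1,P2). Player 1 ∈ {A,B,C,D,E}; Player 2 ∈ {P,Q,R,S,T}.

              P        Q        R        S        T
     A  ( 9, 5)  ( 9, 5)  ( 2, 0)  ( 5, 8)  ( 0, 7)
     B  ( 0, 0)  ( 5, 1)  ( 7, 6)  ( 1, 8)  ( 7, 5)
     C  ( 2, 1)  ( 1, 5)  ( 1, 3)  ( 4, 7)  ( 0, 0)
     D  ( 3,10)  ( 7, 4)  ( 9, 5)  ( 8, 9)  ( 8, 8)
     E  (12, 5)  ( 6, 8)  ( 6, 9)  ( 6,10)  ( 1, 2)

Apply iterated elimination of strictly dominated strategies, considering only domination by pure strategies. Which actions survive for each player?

P1 drop B (D beats it: P:3>0 Q:7>5 R:9>7 S:8>1 T:8>7)
P1 drop C (D beats it: P:3>2 Q:7>1 R:9>1 S:8>4 T:8>0)
P2 drop Q (S beats it: A:8>5 D:9>4 E:10>8)
P1 drop A (E beats it: P:12>9 R:6>2 S:6>5 T:1>0)
P2 drop R (S beats it: D:9>5 E:10>9)
P2 drop T (P beats it: D:10>8 E:5>2)
P1→{D,E} P2→{P,S}

Remaining: P1:{D,E} P2:{P,S}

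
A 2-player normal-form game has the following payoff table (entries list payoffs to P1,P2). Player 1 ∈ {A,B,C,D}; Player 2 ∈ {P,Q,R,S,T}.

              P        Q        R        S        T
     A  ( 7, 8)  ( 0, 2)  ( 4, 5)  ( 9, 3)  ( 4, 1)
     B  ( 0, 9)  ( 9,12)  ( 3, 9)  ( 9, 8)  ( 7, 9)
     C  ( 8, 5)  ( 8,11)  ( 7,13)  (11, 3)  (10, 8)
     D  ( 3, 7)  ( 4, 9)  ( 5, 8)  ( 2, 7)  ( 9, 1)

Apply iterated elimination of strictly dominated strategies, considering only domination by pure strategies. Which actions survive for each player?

P1 drop A (C beats it: P:8>7 Q:8>0 R:7>4 S:11>9 T:10>4)
P1 drop D (C beats it: P:8>3 Q:8>4 R:7>5 S:11>2 T:10>9)
P2 drop P (Q beats it: B:12>9 C:11>5)
P2 drop S (Q beats it: B:12>8 C:11>3)
P2 drop T (Q beats it: B:12>9 C:11>8)
P1→{B,C} P2→{Q,R}

Survivors P1:{B,C} P2:{Q,R}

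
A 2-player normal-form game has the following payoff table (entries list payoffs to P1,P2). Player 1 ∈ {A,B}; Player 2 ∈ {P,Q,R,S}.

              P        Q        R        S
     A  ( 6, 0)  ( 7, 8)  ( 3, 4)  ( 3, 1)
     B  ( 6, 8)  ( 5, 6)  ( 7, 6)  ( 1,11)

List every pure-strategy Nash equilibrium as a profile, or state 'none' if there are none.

Nash profiles: (A,Q)

(A,P): not NE [P2→Q gives 8>0]
(A,Q): NE
(A,R): not NE [P1→B gives 7>3; P2→Q gives 8>4]
(A,S): not NE [P2→Q gives 8>1]
(B,P): not NE [P2→S gives 11>8]
(B,Q): not NE [P1→A gives 7>5; P2→S gives 11>6]
(B,R): not NE [P2→S gives 11>6]
(B,S): not NE [P1→A gives 3>1]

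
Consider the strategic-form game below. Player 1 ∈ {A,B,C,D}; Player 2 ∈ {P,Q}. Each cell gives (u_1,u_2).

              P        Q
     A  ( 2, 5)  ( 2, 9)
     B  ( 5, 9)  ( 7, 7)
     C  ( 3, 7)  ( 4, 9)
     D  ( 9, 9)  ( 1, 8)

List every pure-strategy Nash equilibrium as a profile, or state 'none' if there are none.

Nash profiles: (D,P)

(A,P): not NE [P1→D gives 9>2; P2→Q gives 9>5]
(A,Q): not NE [P1→B gives 7>2]
(B,P): not NE [P1→D gives 9>5]
(B,Q): not NE [P2→P gives 9>7]
(C,P): not NE [P1→D gives 9>3; P2→Q gives 9>7]
(C,Q): not NE [P1→B gives 7>4]
(D,P): NE
(D,Q): not NE [P1→B gives 7>1; P2→P gives 9>8]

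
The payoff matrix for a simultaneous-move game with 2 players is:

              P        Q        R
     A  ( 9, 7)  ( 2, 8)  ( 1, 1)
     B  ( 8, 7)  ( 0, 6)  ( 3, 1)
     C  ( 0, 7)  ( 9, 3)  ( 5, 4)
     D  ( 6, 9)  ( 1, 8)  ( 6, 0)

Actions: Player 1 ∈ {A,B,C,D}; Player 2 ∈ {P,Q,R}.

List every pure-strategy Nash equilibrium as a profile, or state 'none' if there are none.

(A,P): not NE [P2→Q gives 8>7]
(A,Q): not NE [P1→C gives 9>2]
(A,R): not NE [P1→D gives 6>1; P2→Q gives 8>1]
(B,P): not NE [P1→A gives 9>8]
(B,Q): not NE [P1→C gives 9>0; P2→P gives 7>6]
(B,R): not NE [P1→D gives 6>3; P2→P gives 7>1]
(C,P): not NE [P1→A gives 9>0]
(C,Q): not NE [P2→P gives 7>3]
(C,R): not NE [P1→D gives 6>5; P2→P gives 7>4]
(D,P): not NE [P1→A gives 9>6]
(D,Q): not NE [P1→C gives 9>1; P2→P gives 9>8]
(D,R): not NE [P2→P gives 9>0]

PSNE: ∅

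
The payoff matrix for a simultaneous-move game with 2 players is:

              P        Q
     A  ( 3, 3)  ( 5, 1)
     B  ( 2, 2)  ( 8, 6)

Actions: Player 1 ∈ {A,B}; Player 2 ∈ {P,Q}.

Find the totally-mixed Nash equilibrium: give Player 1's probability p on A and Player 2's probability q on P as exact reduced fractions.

P1 indiff ⇒ q·3+(1-q)·5 = q·2+(1-q)·8 ⇒ q(1) = (1-q)(3) ⇒ q = 3/4
P2 indiff ⇒ p·3+(1-p)·2 = p·1+(1-p)·6 ⇒ p(2) = (1-p)(4) ⇒ p = 2/3

(p,q) = (2/3, 3/4)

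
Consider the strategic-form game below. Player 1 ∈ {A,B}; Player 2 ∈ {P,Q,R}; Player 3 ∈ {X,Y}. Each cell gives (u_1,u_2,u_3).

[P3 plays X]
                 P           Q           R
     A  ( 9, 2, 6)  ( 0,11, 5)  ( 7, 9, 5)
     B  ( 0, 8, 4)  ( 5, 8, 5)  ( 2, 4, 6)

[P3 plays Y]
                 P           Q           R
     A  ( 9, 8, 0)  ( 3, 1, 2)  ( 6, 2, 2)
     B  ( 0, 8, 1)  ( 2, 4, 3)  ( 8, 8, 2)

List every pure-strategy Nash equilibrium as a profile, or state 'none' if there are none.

(A,P,X): not NE [P2→Q gives 11>2]
(A,P,Y): not NE [P3→X gives 6>0]
(A,Q,X): not NE [P1→B gives 5>0]
(A,Q,Y): not NE [P2→P gives 8>1; P3→X gives 5>2]
(A,R,X): not NE [P2→Q gives 11>9]
(A,R,Y): not NE [P1→B gives 8>6; P2→P gives 8>2; P3→X gives 5>2]
(B,P,X): not NE [P1→A gives 9>0]
(B,P,Y): not NE [P1→A gives 9>0; P3→X gives 4>1]
(B,Q,X): NE
(B,Q,Y): not NE [P1→A gives 3>2; P2→R gives 8>4; P3→X gives 5>3]
(B,R,X): not NE [P1→A gives 7>2; P2→Q gives 8>4]
(B,R,Y): not NE [P3→X gives 6>2]

Nash profiles: (B,Q,X)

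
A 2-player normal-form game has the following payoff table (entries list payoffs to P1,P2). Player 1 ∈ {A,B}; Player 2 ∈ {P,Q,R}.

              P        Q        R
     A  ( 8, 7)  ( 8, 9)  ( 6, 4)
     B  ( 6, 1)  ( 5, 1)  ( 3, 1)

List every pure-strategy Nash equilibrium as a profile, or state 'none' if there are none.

PSNE = {(A,Q)}

(A,P): not NE [P2→Q gives 9>7]
(A,Q): NE
(A,R): not NE [P2→Q gives 9>4]
(B,P): not NE [P1→A gives 8>6]
(B,Q): not NE [P1→A gives 8>5]
(B,R): not NE [P1→A gives 6>3]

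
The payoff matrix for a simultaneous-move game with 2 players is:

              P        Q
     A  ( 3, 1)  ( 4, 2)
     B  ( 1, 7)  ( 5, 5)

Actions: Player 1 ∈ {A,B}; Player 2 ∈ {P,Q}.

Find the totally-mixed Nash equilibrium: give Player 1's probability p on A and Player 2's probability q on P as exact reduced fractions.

(p,q) = (2/3, 1/3)

P1 indiff ⇒ q·3+(1-q)·4 = q·1+(1-q)·5 ⇒ q(2) = (1-q)(1) ⇒ q = 1/3
P2 indiff ⇒ p·1+(1-p)·7 = p·2+(1-p)·5 ⇒ p(-1) = (1-p)(-2) ⇒ p = 2/3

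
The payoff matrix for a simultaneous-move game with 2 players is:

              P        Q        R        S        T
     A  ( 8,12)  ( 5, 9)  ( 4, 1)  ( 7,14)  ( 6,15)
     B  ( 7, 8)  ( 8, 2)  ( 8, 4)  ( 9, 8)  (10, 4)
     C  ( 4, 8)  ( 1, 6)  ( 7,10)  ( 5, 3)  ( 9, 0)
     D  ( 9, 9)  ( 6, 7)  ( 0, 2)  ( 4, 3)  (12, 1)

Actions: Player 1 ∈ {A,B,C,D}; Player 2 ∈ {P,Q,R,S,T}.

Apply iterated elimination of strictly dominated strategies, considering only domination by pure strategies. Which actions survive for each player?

P1 drop C (B beats it: P:7>4 Q:8>1 R:8>7 S:9>5 T:10>9)
P2 drop Q (P beats it: A:12>9 B:8>2 D:9>7)
P2 drop R (P beats it: A:12>1 B:8>4 D:9>2)
P1→{A,B,D} P2→{P,S,T}

Remaining: P1:{A,B,D} P2:{P,S,T}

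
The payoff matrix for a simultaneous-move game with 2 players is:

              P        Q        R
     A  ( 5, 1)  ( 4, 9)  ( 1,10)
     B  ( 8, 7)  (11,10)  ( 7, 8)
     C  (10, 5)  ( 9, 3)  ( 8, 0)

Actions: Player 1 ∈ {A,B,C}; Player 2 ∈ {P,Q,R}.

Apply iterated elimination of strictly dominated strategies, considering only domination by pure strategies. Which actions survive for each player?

P1 drop A (B beats it: P:8>5 Q:11>4 R:7>1)
P2 drop R (Q beats it: B:10>8 C:3>0)
P1→{B,C} P2→{P,Q}

IESDS → P1:{B,C} P2:{P,Q}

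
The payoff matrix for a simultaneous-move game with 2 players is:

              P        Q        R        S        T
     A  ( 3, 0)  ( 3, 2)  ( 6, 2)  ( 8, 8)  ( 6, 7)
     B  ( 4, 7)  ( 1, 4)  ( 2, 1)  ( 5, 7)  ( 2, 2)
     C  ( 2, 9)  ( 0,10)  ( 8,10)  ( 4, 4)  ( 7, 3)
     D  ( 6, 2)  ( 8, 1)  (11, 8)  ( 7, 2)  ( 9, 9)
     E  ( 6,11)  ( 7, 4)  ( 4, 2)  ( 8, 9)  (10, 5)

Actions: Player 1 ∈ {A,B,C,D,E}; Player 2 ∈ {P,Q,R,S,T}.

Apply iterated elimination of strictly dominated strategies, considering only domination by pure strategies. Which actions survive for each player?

P1 drop B (D beats it: P:6>4 Q:8>1 R:11>2 S:7>5 T:9>2)
P1 drop C (D beats it: P:6>2 Q:8>0 R:11>8 S:7>4 T:9>7)
P2 drop Q (S beats it: A:8>2 D:2>1 E:9>4)
P2 drop R (T beats it: A:7>2 D:9>8 E:5>2)
P1→{A,D,E} P2→{P,S,T}

Remaining: P1:{A,D,E} P2:{P,S,T}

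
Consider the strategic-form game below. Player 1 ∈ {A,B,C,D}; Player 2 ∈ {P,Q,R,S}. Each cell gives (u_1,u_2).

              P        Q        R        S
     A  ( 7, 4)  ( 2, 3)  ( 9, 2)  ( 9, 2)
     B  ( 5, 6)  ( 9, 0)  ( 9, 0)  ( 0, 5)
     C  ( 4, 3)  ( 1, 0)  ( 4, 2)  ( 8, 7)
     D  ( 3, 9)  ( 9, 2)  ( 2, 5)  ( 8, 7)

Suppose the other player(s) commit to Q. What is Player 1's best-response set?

argmax u_1 = {B,D}

u_1(A vs Q) = 2
u_1(B vs Q) = 9
u_1(C vs Q) = 1
u_1(D vs Q) = 9
max payoff 9 at {B,D}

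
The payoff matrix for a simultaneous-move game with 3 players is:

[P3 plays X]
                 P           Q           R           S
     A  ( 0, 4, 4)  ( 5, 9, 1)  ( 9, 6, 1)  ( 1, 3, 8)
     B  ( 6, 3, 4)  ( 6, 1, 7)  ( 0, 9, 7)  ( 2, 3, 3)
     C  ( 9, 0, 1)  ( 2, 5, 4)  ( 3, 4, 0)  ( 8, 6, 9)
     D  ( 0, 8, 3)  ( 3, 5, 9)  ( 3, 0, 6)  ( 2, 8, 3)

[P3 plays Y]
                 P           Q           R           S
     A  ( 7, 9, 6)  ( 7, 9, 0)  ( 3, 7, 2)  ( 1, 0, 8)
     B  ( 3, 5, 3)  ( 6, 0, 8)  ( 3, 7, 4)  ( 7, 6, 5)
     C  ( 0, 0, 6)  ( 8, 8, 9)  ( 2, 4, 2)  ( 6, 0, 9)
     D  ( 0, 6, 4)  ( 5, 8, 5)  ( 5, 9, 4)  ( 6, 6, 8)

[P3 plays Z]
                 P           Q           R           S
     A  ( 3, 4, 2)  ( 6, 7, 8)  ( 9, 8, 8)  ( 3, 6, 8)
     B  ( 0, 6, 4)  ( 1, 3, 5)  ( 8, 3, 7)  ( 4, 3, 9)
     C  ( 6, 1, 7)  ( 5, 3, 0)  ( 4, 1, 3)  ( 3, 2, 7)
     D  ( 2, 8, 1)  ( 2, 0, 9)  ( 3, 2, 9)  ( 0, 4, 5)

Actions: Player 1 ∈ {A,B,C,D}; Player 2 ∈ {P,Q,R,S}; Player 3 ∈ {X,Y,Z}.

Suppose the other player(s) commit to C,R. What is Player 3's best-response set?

u_3(X vs C,R) = 0
u_3(Y vs C,R) = 2
u_3(Z vs C,R) = 3
max payoff 3 at {Z}

argmax u_3 = {Z}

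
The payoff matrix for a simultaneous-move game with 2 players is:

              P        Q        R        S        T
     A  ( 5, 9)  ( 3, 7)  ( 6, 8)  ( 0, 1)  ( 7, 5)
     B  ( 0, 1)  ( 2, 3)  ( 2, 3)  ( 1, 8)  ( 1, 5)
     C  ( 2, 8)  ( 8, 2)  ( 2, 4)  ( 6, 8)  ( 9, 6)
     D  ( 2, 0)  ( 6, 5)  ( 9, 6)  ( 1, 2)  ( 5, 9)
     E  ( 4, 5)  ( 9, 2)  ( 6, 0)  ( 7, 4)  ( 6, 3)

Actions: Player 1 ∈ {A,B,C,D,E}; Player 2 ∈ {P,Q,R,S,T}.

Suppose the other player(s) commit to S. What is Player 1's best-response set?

P1 best: {E}

u_1(A vs S) = 0
u_1(B vs S) = 1
u_1(C vs S) = 6
u_1(D vs S) = 1
u_1(E vs S) = 7
max payoff 7 at {E}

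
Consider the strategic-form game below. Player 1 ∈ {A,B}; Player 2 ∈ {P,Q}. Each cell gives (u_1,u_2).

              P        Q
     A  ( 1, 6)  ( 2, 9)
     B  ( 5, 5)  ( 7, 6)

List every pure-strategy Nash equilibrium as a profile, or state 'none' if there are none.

NE set: (B,Q)

(A,P): not NE [P1→B gives 5>1; P2→Q gives 9>6]
(A,Q): not NE [P1→B gives 7>2]
(B,P): not NE [P2→Q gives 6>5]
(B,Q): NE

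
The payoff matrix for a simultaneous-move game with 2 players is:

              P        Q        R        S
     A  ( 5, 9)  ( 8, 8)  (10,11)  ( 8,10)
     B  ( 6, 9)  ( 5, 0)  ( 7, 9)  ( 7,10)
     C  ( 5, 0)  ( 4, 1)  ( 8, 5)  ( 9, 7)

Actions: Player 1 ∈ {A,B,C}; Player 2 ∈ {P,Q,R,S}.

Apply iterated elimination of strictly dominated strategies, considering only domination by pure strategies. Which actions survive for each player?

P2 drop P (S beats it: A:10>9 B:10>9 C:7>0)
P1 drop B (A beats it: Q:8>5 R:10>7 S:8>7)
P2 drop Q (R beats it: A:11>8 C:5>1)
P1→{A,C} P2→{R,S}

Survivors P1:{A,C} P2:{R,S}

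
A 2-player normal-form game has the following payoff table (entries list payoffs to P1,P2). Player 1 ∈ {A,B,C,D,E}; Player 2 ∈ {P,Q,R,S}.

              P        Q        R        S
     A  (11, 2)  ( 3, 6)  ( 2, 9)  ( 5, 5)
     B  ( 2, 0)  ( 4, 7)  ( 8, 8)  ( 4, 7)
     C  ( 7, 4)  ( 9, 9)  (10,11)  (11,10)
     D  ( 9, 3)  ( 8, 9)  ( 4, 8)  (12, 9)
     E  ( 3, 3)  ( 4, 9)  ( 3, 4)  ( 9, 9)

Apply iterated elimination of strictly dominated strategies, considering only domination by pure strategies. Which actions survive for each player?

P1 drop B (C beats it: P:7>2 Q:9>4 R:10>8 S:11>4)
P1 drop E (C beats it: P:7>3 Q:9>4 R:10>3 S:11>9)
P2 drop P (Q beats it: A:6>2 C:9>4 D:9>3)
P1 drop A (C beats it: Q:9>3 R:10>2 S:11>5)
P1→{C,D} P2→{Q,R,S}

Remaining: P1:{C,D} P2:{Q,R,S}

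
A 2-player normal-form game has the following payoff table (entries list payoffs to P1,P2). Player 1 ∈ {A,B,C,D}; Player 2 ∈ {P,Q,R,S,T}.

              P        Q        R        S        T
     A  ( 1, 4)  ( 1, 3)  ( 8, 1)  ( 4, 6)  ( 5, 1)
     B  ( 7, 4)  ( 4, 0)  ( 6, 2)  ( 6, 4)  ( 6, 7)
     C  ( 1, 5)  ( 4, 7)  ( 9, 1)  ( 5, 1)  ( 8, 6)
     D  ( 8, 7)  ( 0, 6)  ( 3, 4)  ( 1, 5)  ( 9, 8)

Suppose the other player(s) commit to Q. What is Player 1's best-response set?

BR_1 = {B,C}

u_1(A vs Q) = 1
u_1(B vs Q) = 4
u_1(C vs Q) = 4
u_1(D vs Q) = 0
max payoff 4 at {B,C}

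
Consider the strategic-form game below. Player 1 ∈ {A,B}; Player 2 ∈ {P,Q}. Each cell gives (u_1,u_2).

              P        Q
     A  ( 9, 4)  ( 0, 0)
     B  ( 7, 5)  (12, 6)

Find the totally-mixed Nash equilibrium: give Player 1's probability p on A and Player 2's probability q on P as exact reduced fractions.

P1 indiff ⇒ q·9+(1-q)·0 = q·7+(1-q)·12 ⇒ q(2) = (1-q)(12) ⇒ q = 6/7
P2 indiff ⇒ p·4+(1-p)·5 = p·0+(1-p)·6 ⇒ p(4) = (1-p)(1) ⇒ p = 1/5

p=1/5, q=6/7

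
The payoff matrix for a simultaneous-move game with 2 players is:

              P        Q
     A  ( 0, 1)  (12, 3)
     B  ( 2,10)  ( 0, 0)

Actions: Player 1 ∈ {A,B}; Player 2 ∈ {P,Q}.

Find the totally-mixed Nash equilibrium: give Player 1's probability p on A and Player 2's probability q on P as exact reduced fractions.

p=5/6, q=6/7

P1 indiff ⇒ q·0+(1-q)·12 = q·2+(1-q)·0 ⇒ q(-2) = (1-q)(-12) ⇒ q = 6/7
P2 indiff ⇒ p·1+(1-p)·10 = p·3+(1-p)·0 ⇒ p(-2) = (1-p)(-10) ⇒ p = 5/6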